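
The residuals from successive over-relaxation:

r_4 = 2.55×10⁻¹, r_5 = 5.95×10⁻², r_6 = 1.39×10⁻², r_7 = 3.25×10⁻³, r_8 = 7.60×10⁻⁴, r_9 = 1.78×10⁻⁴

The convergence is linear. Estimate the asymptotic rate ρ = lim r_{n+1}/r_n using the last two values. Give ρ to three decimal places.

0.234

ρ ≈ r_9/r_8 = 1.78×10⁻⁴/7.60×10⁻⁴ = 0.23421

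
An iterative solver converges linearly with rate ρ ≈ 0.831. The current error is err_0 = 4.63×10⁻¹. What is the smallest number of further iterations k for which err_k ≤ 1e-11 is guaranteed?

After k steps, err_k ≈ 4.63×10⁻¹·0.831^k.
Need 0.831^k ≤ 1e-11/4.63×10⁻¹ = 2.15983e-11.
k ≥ ln(2.15983e-11)/ln(0.831) = -24.5584/-0.18513 = 132.655.
Smallest integer k = 133.

133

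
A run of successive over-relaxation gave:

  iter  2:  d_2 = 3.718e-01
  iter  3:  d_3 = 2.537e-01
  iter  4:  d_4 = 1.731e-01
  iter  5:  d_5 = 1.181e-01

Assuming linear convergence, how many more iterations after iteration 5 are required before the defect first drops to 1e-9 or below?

49

Rate ρ ≈ d_5/d_4 = 1.181e-01/1.731e-01 = 0.6823.
After j more steps, d_{5+j} ≈ 1.181e-01·ρ^j; need ρ^j ≤ 1e-9/1.181e-01 = 8.4674e-09.
j ≥ ln(8.4674e-09)/ln(0.6823) = -18.5870/-0.38229 = 48.620.
So 49 more iterations are needed.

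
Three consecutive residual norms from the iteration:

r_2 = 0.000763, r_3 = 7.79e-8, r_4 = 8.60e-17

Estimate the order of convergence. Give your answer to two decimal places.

2.24

p ≈ ln(r_4/r_3) / ln(r_3/r_2)
  = ln(8.60e-17/7.79e-8) / ln(7.79e-8/0.000763)
  = ln(1.10398e-09) / ln(0.000102097)
  = -20.62434 / -9.18959 ≈ 2.24432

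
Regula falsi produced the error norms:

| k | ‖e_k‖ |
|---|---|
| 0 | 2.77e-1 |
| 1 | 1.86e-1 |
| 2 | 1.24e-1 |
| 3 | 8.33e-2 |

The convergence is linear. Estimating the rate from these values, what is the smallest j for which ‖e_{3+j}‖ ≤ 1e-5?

Rate ρ ≈ ‖e_3‖/‖e_2‖ = 8.33e-2/1.24e-1 = 0.6718.
After j more steps, ‖e_{3+j}‖ ≈ 8.33e-2·ρ^j; need ρ^j ≤ 1e-5/8.33e-2 = 0.000120048.
j ≥ ln(0.000120048)/ln(0.6718) = -9.0276/-0.39779 = 22.694.
So 23 more iterations are needed.

23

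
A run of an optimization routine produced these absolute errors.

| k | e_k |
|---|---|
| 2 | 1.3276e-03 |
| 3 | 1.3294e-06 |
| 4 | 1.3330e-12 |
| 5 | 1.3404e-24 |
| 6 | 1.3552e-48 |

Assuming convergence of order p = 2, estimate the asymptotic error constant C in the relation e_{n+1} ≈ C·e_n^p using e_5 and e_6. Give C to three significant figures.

C ≈ e_6 / e_5^2
  = 1.3552e-48 / (1.3404e-24)^2
  = 1.3552e-48 / 1.79667e-48 ≈ 0.75428

0.754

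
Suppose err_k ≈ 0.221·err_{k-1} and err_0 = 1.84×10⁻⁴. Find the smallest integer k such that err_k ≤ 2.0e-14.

16

After k steps, err_k ≈ 1.84×10⁻⁴·0.221^k.
Need 0.221^k ≤ 2.0e-14/1.84×10⁻⁴ = 1.08696e-10.
k ≥ ln(1.08696e-10)/ln(0.221) = -22.9425/-1.50959 = 15.198.
Smallest integer k = 16.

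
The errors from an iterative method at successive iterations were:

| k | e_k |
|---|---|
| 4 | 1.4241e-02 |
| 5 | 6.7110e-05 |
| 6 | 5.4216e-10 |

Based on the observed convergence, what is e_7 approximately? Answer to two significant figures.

First estimate the order: p ≈ ln(e_6/e_5) / ln(e_5/e_4) = ln(5.4216e-10/6.7110e-05)/ln(6.7110e-05/1.4241e-02) = ln(8.07868e-06)/ln(0.00471245) ≈ 2.1887.
Then e_7 ≈ e_6·(e_6/e_5)^p = 5.4216e-10·(8.07868e-06)^2.1887 = 5.4216e-10·7.13996e-12 ≈ 3.871e-21.

3.9e-21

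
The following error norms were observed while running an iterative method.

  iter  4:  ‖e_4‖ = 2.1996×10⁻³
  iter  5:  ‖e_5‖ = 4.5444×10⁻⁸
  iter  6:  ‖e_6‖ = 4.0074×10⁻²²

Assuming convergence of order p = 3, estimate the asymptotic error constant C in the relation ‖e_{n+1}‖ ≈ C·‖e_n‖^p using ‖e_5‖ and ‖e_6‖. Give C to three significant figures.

C ≈ ‖e_6‖ / ‖e_5‖^3
  = 4.0074×10⁻²² / (4.5444×10⁻⁸)^3
  = 4.0074×10⁻²² / 9.3849e-23 ≈ 4.2701

4.27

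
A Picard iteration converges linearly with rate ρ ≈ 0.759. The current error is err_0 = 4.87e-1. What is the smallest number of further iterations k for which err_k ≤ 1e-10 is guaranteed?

After k steps, err_k ≈ 4.87e-1·0.759^k.
Need 0.759^k ≤ 1e-10/4.87e-1 = 2.05339e-10.
k ≥ ln(2.05339e-10)/ln(0.759) = -22.3064/-0.27575 = 80.894.
Smallest integer k = 81.

81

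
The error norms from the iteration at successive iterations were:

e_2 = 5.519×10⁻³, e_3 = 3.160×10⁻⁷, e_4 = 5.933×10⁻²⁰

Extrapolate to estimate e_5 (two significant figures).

3.9e-58

First estimate the order: p ≈ ln(e_4/e_3) / ln(e_3/e_2) = ln(5.933×10⁻²⁰/3.160×10⁻⁷)/ln(3.160×10⁻⁷/5.519×10⁻³) = ln(1.87753e-13)/ln(5.72567e-05) ≈ 3.0000.
Then e_5 ≈ e_4·(e_4/e_3)^p = 5.933×10⁻²⁰·(1.87753e-13)^3.0000 = 5.933×10⁻²⁰·6.61852e-39 ≈ 3.927e-58.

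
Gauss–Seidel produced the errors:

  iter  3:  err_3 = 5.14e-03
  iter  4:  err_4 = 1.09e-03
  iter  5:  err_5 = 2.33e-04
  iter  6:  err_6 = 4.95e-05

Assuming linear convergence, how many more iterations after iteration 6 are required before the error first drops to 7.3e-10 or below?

8

Rate ρ ≈ err_6/err_5 = 4.95e-05/2.33e-04 = 0.2124.
After j more steps, err_{6+j} ≈ 4.95e-05·ρ^j; need ρ^j ≤ 7.3e-10/4.95e-05 = 1.47475e-05.
j ≥ ln(1.47475e-05)/ln(0.2124) = -11.1244/-1.54928 = 7.180.
So 8 more iterations are needed.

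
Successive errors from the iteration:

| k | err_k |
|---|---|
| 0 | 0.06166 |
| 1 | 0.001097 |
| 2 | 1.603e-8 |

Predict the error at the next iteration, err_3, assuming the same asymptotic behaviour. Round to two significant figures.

First estimate the order: p ≈ ln(err_2/err_1) / ln(err_1/err_0) = ln(1.603e-8/0.001097)/ln(0.001097/0.06166) = ln(1.46126e-05)/ln(0.0177911) ≈ 2.7633.
Then err_3 ≈ err_2·(err_2/err_1)^p = 1.603e-8·(1.46126e-05)^2.7633 = 1.603e-8·4.35203e-14 ≈ 6.976e-22.

7.0e-22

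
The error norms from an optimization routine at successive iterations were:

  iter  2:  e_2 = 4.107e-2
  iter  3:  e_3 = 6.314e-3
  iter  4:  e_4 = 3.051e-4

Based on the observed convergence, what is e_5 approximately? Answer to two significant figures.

First estimate the order: p ≈ ln(e_4/e_3) / ln(e_3/e_2) = ln(3.051e-4/6.314e-3)/ln(6.314e-3/4.107e-2) = ln(0.0483212)/ln(0.153738) ≈ 1.6181.
Then e_5 ≈ e_4·(e_4/e_3)^p = 3.051e-4·(0.0483212)^1.6181 = 3.051e-4·0.00742683 ≈ 2.266e-06.

2.3e-6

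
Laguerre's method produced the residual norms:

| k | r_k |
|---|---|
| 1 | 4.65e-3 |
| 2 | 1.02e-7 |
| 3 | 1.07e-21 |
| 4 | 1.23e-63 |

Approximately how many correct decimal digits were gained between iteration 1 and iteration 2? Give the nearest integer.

Digits gained ≈ log₁₀(r_1/r_2) = log₁₀(4.65e-3/1.02e-7) = log₁₀(45588.2) ≈ 4.659.

5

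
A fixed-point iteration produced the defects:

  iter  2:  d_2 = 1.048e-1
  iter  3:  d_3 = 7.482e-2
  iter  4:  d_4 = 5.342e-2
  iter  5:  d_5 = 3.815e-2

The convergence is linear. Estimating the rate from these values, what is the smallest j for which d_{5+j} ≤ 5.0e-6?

27

Rate ρ ≈ d_5/d_4 = 3.815e-2/5.342e-2 = 0.7142.
After j more steps, d_{5+j} ≈ 3.815e-2·ρ^j; need ρ^j ≤ 5.0e-6/3.815e-2 = 0.000131062.
j ≥ ln(0.000131062)/ln(0.7142) = -8.9398/-0.33659 = 26.560.
So 27 more iterations are needed.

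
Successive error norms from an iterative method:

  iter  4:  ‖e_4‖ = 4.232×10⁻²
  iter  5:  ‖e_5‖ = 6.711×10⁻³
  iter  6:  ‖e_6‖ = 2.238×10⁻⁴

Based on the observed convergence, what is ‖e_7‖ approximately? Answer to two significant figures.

First estimate the order: p ≈ ln(‖e_6‖/‖e_5‖) / ln(‖e_5‖/‖e_4‖) = ln(2.238×10⁻⁴/6.711×10⁻³)/ln(6.711×10⁻³/4.232×10⁻²) = ln(0.0333482)/ln(0.158578) ≈ 1.8467.
Then ‖e_7‖ ≈ ‖e_6‖·(‖e_6‖/‖e_5‖)^p = 2.238×10⁻⁴·(0.0333482)^1.8467 = 2.238×10⁻⁴·0.00187309 ≈ 4.192e-07.

4.2e-7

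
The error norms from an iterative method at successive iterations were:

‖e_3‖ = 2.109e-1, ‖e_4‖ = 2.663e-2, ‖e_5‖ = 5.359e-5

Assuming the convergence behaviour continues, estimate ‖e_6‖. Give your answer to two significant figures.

4.4e-13

First estimate the order: p ≈ ln(‖e_5‖/‖e_4‖) / ln(‖e_4‖/‖e_3‖) = ln(5.359e-5/2.663e-2)/ln(2.663e-2/2.109e-1) = ln(0.00201239)/ln(0.126268) ≈ 3.0002.
Then ‖e_6‖ ≈ ‖e_5‖·(‖e_5‖/‖e_4‖)^p = 5.359e-5·(0.00201239)^3.0002 = 5.359e-5·8.13949e-09 ≈ 4.362e-13.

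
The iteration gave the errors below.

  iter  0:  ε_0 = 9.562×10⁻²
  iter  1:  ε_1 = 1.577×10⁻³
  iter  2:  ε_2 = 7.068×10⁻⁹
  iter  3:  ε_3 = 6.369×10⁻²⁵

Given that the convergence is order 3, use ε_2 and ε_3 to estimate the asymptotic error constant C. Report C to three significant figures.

1.80

C ≈ ε_3 / ε_2^3
  = 6.369×10⁻²⁵ / (7.068×10⁻⁹)^3
  = 6.369×10⁻²⁵ / 3.53093e-25 ≈ 1.8038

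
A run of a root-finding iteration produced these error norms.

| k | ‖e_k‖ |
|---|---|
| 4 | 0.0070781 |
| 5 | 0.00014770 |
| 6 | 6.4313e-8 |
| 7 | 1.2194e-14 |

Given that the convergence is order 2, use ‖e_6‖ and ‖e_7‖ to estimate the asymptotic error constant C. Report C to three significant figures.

C ≈ ‖e_7‖ / ‖e_6‖^2
  = 1.2194e-14 / (6.4313e-8)^2
  = 1.2194e-14 / 4.13616e-15 ≈ 2.9481

2.95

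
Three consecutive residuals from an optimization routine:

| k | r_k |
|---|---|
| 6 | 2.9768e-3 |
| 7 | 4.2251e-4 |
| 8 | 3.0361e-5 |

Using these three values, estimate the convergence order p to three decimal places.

p ≈ ln(r_8/r_7) / ln(r_7/r_6)
  = ln(3.0361e-5/4.2251e-4) / ln(4.2251e-4/2.9768e-3)
  = ln(0.0718587) / ln(0.141934)
  = -2.633054 / -1.952393 ≈ 1.348629

1.349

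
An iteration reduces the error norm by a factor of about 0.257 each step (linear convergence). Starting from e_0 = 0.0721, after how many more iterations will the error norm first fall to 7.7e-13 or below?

After k steps, e_k ≈ 0.0721·0.257^k.
Need 0.257^k ≤ 7.7e-13/0.0721 = 1.06796e-11.
k ≥ ln(1.06796e-11)/ln(0.257) = -25.2627/-1.35868 = 18.594.
Smallest integer k = 19.

19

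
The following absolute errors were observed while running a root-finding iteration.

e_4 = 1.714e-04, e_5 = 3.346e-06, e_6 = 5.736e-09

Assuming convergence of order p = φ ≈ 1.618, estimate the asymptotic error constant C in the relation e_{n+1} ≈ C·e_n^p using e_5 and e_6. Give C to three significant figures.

C ≈ e_6 / e_5^1.618
  = 5.736e-09 / (3.346e-06)^1.618
  = 5.736e-09 / 1.38256e-09 ≈ 4.1488

4.15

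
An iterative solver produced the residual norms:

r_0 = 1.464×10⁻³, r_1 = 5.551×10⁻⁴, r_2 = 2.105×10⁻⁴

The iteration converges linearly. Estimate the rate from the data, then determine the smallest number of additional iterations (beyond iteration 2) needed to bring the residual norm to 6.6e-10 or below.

14

Rate ρ ≈ r_2/r_1 = 2.105×10⁻⁴/5.551×10⁻⁴ = 0.3792.
After j more steps, r_{2+j} ≈ 2.105×10⁻⁴·ρ^j; need ρ^j ≤ 6.6e-10/2.105×10⁻⁴ = 3.13539e-06.
j ≥ ln(3.13539e-06)/ln(0.3792) = -12.6728/-0.96969 = 13.069.
So 14 more iterations are needed.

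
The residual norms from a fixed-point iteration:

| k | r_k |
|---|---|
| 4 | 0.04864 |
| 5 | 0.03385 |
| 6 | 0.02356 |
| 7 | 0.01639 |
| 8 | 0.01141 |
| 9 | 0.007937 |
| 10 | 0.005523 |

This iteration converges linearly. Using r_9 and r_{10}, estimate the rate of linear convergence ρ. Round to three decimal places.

ρ ≈ r_{10}/r_9 = 0.005523/0.007937 = 0.69585

0.696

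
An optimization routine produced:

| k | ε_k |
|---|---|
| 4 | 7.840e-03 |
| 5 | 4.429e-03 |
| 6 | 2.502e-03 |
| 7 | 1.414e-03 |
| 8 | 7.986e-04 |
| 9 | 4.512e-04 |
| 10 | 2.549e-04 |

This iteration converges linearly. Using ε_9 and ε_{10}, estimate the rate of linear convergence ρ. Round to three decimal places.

0.565

ρ ≈ ε_{10}/ε_9 = 2.549e-04/4.512e-04 = 0.56494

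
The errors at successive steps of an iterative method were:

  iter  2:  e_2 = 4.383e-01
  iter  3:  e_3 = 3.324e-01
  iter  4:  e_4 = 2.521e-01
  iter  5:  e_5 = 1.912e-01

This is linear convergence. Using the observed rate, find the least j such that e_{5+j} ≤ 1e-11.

Rate ρ ≈ e_5/e_4 = 1.912e-01/2.521e-01 = 0.7584.
After j more steps, e_{5+j} ≈ 1.912e-01·ρ^j; need ρ^j ≤ 1e-11/1.912e-01 = 5.23013e-11.
j ≥ ln(5.23013e-11)/ln(0.7584) = -23.6740/-0.27654 = 85.608.
So 86 more iterations are needed.

86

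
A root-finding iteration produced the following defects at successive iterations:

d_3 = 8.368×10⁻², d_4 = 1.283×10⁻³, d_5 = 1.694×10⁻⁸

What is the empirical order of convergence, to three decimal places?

2.689

p ≈ ln(d_5/d_4) / ln(d_4/d_3)
  = ln(1.694×10⁻⁸/1.283×10⁻³) / ln(1.283×10⁻³/8.368×10⁻²)
  = ln(1.32034e-05) / ln(0.0153322)
  = -11.235036 / -4.177800 ≈ 2.689223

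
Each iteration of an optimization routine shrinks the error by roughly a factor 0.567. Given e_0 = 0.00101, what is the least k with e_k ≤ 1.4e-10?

28

After k steps, e_k ≈ 0.00101·0.567^k.
Need 0.567^k ≤ 1.4e-10/0.00101 = 1.38614e-07.
k ≥ ln(1.38614e-07)/ln(0.567) = -15.7916/-0.56740 = 27.832.
Smallest integer k = 28.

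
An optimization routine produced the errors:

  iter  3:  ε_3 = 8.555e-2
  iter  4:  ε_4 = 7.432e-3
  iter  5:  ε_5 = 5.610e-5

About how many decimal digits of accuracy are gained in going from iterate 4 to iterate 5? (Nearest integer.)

2

Digits gained ≈ log₁₀(ε_4/ε_5) = log₁₀(7.432e-3/5.610e-5) = log₁₀(132.478) ≈ 2.122.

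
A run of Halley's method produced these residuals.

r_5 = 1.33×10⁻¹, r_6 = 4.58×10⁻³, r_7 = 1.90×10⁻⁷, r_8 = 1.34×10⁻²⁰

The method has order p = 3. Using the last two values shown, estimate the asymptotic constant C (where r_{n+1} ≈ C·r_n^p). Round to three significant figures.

1.95

C ≈ r_8 / r_7^3
  = 1.34×10⁻²⁰ / (1.90×10⁻⁷)^3
  = 1.34×10⁻²⁰ / 6.859e-21 ≈ 1.9536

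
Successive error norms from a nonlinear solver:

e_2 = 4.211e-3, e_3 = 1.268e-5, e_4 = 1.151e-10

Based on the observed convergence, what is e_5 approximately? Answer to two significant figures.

9.5e-21

First estimate the order: p ≈ ln(e_4/e_3) / ln(e_3/e_2) = ln(1.151e-10/1.268e-5)/ln(1.268e-5/4.211e-3) = ln(9.07729e-06)/ln(0.00301116) ≈ 1.9998.
Then e_5 ≈ e_4·(e_4/e_3)^p = 1.151e-10·(9.07729e-06)^1.9998 = 1.151e-10·8.25887e-11 ≈ 9.506e-21.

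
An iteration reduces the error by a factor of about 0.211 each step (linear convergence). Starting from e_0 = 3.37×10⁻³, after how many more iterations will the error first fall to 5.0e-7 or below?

6

After k steps, e_k ≈ 3.37×10⁻³·0.211^k.
Need 0.211^k ≤ 5.0e-7/3.37×10⁻³ = 0.000148368.
k ≥ ln(0.000148368)/ln(0.211) = -8.8158/-1.55590 = 5.666.
Smallest integer k = 6.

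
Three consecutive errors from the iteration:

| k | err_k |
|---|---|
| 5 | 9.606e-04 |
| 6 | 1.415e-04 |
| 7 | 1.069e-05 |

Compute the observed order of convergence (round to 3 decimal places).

p ≈ ln(err_7/err_6) / ln(err_6/err_5)
  = ln(1.069e-05/1.415e-04) / ln(1.415e-04/9.606e-04)
  = ln(0.0755477) / ln(0.147304)
  = -2.582991 / -1.915257 ≈ 1.348639

1.349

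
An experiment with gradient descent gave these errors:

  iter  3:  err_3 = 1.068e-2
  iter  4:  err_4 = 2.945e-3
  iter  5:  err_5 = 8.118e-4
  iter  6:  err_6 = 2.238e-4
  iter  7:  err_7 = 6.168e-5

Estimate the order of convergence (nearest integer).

Consecutive ratios: err_7/err_6 = 6.168e-5/2.238e-4 = 0.275603, err_6/err_5 = 2.238e-4/8.118e-4 = 0.275684.
p ≈ ln(0.275603)/ln(0.275684) = -1.2888/-1.2885 ≈ 1.00.
So the convergence is linear (order 1).

1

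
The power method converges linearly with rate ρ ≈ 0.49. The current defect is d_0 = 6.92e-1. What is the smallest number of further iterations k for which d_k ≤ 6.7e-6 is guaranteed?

17

After k steps, d_k ≈ 6.92e-1·0.49^k.
Need 0.49^k ≤ 6.7e-6/6.92e-1 = 9.68208e-06.
k ≥ ln(9.68208e-06)/ln(0.49) = -11.5452/-0.71335 = 16.184.
Smallest integer k = 17.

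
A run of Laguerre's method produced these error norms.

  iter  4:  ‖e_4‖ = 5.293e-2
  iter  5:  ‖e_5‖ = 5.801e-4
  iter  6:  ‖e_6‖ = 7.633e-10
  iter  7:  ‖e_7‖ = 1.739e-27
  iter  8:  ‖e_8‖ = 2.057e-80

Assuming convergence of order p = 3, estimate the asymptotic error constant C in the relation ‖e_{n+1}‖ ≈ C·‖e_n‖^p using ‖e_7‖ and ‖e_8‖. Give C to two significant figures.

C ≈ ‖e_8‖ / ‖e_7‖^3
  = 2.057e-80 / (1.739e-27)^3
  = 2.057e-80 / 5.25895e-81 ≈ 3.9114

3.9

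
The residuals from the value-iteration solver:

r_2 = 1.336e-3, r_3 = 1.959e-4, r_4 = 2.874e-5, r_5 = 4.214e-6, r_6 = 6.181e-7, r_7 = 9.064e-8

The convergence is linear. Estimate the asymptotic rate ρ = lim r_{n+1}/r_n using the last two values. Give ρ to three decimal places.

ρ ≈ r_7/r_6 = 9.064e-8/6.181e-7 = 0.14664

0.147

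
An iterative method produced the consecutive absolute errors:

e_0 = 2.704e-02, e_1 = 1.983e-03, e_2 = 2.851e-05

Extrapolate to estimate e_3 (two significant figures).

2.9e-8

First estimate the order: p ≈ ln(e_2/e_1) / ln(e_1/e_0) = ln(2.851e-05/1.983e-03)/ln(1.983e-03/2.704e-02) = ln(0.0143772)/ln(0.0733358) ≈ 1.6236.
Then e_3 ≈ e_2·(e_2/e_1)^p = 2.851e-05·(0.0143772)^1.6236 = 2.851e-05·0.00102047 ≈ 2.909e-08.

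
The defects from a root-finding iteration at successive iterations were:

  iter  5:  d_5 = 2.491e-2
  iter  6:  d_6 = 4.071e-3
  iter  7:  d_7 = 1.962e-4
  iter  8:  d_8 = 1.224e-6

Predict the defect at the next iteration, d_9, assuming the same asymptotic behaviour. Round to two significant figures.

2.5e-10

First estimate the order: p ≈ ln(d_8/d_7) / ln(d_7/d_6) = ln(1.224e-6/1.962e-4)/ln(1.962e-4/4.071e-3) = ln(0.00623853)/ln(0.0481945) ≈ 1.6742.
Then d_9 ≈ d_8·(d_8/d_7)^p = 1.224e-6·(0.00623853)^1.6742 = 1.224e-6·0.000203482 ≈ 2.491e-10.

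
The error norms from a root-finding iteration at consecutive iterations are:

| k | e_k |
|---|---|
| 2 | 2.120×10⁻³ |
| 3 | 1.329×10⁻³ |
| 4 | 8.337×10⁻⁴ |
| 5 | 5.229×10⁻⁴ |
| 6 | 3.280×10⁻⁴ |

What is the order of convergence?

Consecutive ratios: e_6/e_5 = 3.280×10⁻⁴/5.229×10⁻⁴ = 0.627271, e_5/e_4 = 5.229×10⁻⁴/8.337×10⁻⁴ = 0.627204.
p ≈ ln(0.627271)/ln(0.627204) = -0.4664/-0.4665 ≈ 1.00.
So the convergence is linear (order 1).

1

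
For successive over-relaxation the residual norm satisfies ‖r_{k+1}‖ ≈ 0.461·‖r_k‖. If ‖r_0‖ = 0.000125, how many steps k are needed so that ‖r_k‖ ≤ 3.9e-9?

After k steps, ‖r_k‖ ≈ 0.000125·0.461^k.
Need 0.461^k ≤ 3.9e-9/0.000125 = 3.12e-05.
k ≥ ln(3.12e-05)/ln(0.461) = -10.3751/-0.77436 = 13.398.
Smallest integer k = 14.

14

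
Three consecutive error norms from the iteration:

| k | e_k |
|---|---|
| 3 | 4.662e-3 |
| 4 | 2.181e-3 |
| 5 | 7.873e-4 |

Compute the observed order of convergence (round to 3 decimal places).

1.341

p ≈ ln(e_5/e_4) / ln(e_4/e_3)
  = ln(7.873e-4/2.181e-3) / ln(2.181e-3/4.662e-3)
  = ln(0.360981) / ln(0.467825)
  = -1.018930 / -0.759661 ≈ 1.341296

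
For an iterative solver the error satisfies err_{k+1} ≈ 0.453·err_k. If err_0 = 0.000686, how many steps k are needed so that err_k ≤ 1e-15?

35

After k steps, err_k ≈ 0.000686·0.453^k.
Need 0.453^k ≤ 1e-15/0.000686 = 1.45773e-12.
k ≥ ln(1.45773e-12)/ln(0.453) = -27.2541/-0.79186 = 34.418.
Smallest integer k = 35.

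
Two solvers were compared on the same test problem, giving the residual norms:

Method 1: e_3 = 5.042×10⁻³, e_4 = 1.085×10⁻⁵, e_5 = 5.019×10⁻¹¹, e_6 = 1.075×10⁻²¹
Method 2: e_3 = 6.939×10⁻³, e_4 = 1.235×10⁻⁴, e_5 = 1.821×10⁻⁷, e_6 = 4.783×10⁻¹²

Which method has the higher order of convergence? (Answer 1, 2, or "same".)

Method 1: p ≈ ln(1.075×10⁻²¹/5.019×10⁻¹¹)/ln(5.019×10⁻¹¹/1.085×10⁻⁵) ≈ 2.00.
Method 2: p ≈ ln(4.783×10⁻¹²/1.821×10⁻⁷)/ln(1.821×10⁻⁷/1.235×10⁻⁴) ≈ 1.62.
Method 1 has the higher order (≈2.0 vs ≈1.6).

1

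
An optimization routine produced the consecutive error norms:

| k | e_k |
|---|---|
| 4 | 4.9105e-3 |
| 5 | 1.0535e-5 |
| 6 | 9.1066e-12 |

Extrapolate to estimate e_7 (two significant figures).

First estimate the order: p ≈ ln(e_6/e_5) / ln(e_5/e_4) = ln(9.1066e-12/1.0535e-5)/ln(1.0535e-5/4.9105e-3) = ln(8.64414e-07)/ln(0.0021454) ≈ 2.2722.
Then e_7 ≈ e_6·(e_6/e_5)^p = 9.1066e-12·(8.64414e-07)^2.2722 = 9.1066e-12·1.67116e-14 ≈ 1.522e-25.

1.5e-25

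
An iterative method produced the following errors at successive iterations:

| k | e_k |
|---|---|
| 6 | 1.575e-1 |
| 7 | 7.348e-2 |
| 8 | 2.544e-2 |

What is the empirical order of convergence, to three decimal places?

1.391

p ≈ ln(e_8/e_7) / ln(e_7/e_6)
  = ln(2.544e-2/7.348e-2) / ln(7.348e-2/1.575e-1)
  = ln(0.346217) / ln(0.46654)
  = -1.060690 / -0.762412 ≈ 1.391229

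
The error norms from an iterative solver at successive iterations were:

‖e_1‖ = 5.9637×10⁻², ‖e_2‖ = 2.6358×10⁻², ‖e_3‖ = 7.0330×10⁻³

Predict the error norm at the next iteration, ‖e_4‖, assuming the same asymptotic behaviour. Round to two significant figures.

8.3e-4

First estimate the order: p ≈ ln(‖e_3‖/‖e_2‖) / ln(‖e_2‖/‖e_1‖) = ln(7.0330×10⁻³/2.6358×10⁻²)/ln(2.6358×10⁻²/5.9637×10⁻²) = ln(0.266826)/ln(0.441974) ≈ 1.6181.
Then ‖e_4‖ ≈ ‖e_3‖·(‖e_3‖/‖e_2‖)^p = 7.0330×10⁻³·(0.266826)^1.6181 = 7.0330×10⁻³·0.117918 ≈ 0.0008293.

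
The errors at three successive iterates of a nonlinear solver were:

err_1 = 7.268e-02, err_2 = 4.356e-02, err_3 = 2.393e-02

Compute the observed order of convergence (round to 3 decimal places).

p ≈ ln(err_3/err_2) / ln(err_2/err_1)
  = ln(2.393e-02/4.356e-02) / ln(4.356e-02/7.268e-02)
  = ln(0.549357) / ln(0.59934)
  = -0.599007 / -0.511926 ≈ 1.170105

1.170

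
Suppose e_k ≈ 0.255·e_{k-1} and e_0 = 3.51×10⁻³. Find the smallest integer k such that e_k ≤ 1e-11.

After k steps, e_k ≈ 3.51×10⁻³·0.255^k.
Need 0.255^k ≤ 1e-11/3.51×10⁻³ = 2.849e-09.
k ≥ ln(2.849e-09)/ln(0.255) = -19.6763/-1.36649 = 14.399.
Smallest integer k = 15.

15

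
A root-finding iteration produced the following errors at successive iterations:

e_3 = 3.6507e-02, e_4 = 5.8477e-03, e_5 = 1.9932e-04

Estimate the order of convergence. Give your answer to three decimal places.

1.845

p ≈ ln(e_5/e_4) / ln(e_4/e_3)
  = ln(1.9932e-04/5.8477e-03) / ln(5.8477e-03/3.6507e-02)
  = ln(0.0340852) / ln(0.16018)
  = -3.378892 / -1.831457 ≈ 1.844920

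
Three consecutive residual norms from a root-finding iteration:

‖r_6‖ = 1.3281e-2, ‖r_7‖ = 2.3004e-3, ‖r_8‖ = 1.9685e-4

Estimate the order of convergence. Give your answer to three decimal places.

1.402

p ≈ ln(‖r_8‖/‖r_7‖) / ln(‖r_7‖/‖r_6‖)
  = ln(1.9685e-4/2.3004e-3) / ln(2.3004e-3/1.3281e-2)
  = ln(0.0855721) / ln(0.17321)
  = -2.458396 / -1.753251 ≈ 1.402193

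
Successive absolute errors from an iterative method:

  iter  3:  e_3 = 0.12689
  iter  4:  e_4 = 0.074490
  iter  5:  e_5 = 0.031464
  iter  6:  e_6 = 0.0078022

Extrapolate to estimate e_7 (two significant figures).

8.2e-4

First estimate the order: p ≈ ln(e_6/e_5) / ln(e_5/e_4) = ln(0.0078022/0.031464)/ln(0.031464/0.074490) = ln(0.247972)/ln(0.422392) ≈ 1.6180.
Then e_7 ≈ e_6·(e_6/e_5)^p = 0.0078022·(0.247972)^1.6180 = 0.0078022·0.104747 ≈ 0.0008173.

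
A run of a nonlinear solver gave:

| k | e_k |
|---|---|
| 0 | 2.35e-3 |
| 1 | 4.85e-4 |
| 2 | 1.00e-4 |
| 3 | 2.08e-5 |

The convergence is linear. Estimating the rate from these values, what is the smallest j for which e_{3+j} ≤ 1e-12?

Rate ρ ≈ e_3/e_2 = 2.08e-5/1.00e-4 = 0.2080.
After j more steps, e_{3+j} ≈ 2.08e-5·ρ^j; need ρ^j ≤ 1e-12/2.08e-5 = 4.80769e-08.
j ≥ ln(4.80769e-08)/ln(0.2080) = -16.8505/-1.57022 = 10.731.
So 11 more iterations are needed.

11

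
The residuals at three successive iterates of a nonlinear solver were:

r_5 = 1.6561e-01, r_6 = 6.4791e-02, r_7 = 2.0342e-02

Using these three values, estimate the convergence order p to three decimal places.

1.234

p ≈ ln(r_7/r_6) / ln(r_6/r_5)
  = ln(2.0342e-02/6.4791e-02) / ln(6.4791e-02/1.6561e-01)
  = ln(0.313963) / ln(0.391226)
  = -1.158480 / -0.938470 ≈ 1.234435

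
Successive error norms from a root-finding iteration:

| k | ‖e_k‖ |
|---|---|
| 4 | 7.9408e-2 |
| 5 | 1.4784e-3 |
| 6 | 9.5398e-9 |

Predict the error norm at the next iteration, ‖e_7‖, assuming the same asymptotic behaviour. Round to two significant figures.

First estimate the order: p ≈ ln(‖e_6‖/‖e_5‖) / ln(‖e_5‖/‖e_4‖) = ln(9.5398e-9/1.4784e-3)/ln(1.4784e-3/7.9408e-2) = ln(6.45279e-06)/ln(0.0186178) ≈ 3.0000.
Then ‖e_7‖ ≈ ‖e_6‖·(‖e_6‖/‖e_5‖)^p = 9.5398e-9·(6.45279e-06)^3.0000 = 9.5398e-9·2.68684e-16 ≈ 2.563e-24.

2.6e-24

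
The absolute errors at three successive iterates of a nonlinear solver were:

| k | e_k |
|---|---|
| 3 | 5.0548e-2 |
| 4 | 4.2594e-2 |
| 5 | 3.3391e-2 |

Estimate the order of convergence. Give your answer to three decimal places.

p ≈ ln(e_5/e_4) / ln(e_4/e_3)
  = ln(3.3391e-2/4.2594e-2) / ln(4.2594e-2/5.0548e-2)
  = ln(0.783937) / ln(0.842645)
  = -0.243427 / -0.171210 ≈ 1.421804

1.422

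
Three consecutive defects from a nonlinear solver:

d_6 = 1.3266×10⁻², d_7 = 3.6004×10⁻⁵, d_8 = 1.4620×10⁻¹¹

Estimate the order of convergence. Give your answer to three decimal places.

2.490

p ≈ ln(d_8/d_7) / ln(d_7/d_6)
  = ln(1.4620×10⁻¹¹/3.6004×10⁻⁵) / ln(3.6004×10⁻⁵/1.3266×10⁻²)
  = ln(4.06066e-07) / ln(0.00271401)
  = -14.716750 / -5.909328 ≈ 2.490427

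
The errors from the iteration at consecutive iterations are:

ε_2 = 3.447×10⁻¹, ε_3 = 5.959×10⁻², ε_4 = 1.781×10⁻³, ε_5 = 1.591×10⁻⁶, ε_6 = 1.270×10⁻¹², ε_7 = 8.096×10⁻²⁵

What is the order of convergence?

Consecutive ratios: ε_7/ε_6 = 8.096×10⁻²⁵/1.270×10⁻¹² = 6.3748e-13, ε_6/ε_5 = 1.270×10⁻¹²/1.591×10⁻⁶ = 7.9824e-07.
p ≈ ln(6.3748e-13)/ln(7.9824e-07) = -28.0813/-14.0409 ≈ 2.00.
So the convergence is quadratic (order 2).

2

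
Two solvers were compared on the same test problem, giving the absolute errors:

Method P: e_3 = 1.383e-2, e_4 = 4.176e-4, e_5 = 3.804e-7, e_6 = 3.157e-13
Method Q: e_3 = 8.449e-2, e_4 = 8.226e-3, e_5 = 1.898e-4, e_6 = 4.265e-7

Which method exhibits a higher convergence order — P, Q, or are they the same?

Method P: p ≈ ln(3.157e-13/3.804e-7)/ln(3.804e-7/4.176e-4) ≈ 2.00.
Method Q: p ≈ ln(4.265e-7/1.898e-4)/ln(1.898e-4/8.226e-3) ≈ 1.62.
Method P has the higher order (≈2.0 vs ≈1.6).

P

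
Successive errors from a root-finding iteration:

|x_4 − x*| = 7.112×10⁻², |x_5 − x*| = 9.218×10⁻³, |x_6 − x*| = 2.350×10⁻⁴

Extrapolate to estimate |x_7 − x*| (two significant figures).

First estimate the order: p ≈ ln(|x_6 − x*|/|x_5 − x*|) / ln(|x_5 − x*|/|x_4 − x*|) = ln(2.350×10⁻⁴/9.218×10⁻³)/ln(9.218×10⁻³/7.112×10⁻²) = ln(0.0254936)/ln(0.129612) ≈ 1.7959.
Then |x_7 − x*| ≈ |x_6 − x*|·(|x_6 − x*|/|x_5 − x*|)^p = 2.350×10⁻⁴·(0.0254936)^1.7959 = 2.350×10⁻⁴·0.00137439 ≈ 3.23e-07.

3.2e-7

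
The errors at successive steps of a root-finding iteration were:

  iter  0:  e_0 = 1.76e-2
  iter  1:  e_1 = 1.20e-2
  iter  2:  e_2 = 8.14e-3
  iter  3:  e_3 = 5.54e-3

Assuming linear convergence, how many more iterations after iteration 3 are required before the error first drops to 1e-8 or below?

35

Rate ρ ≈ e_3/e_2 = 5.54e-3/8.14e-3 = 0.6806.
After j more steps, e_{3+j} ≈ 5.54e-3·ρ^j; need ρ^j ≤ 1e-8/5.54e-3 = 1.80505e-06.
j ≥ ln(1.80505e-06)/ln(0.6806) = -13.2249/-0.38478 = 34.370.
So 35 more iterations are needed.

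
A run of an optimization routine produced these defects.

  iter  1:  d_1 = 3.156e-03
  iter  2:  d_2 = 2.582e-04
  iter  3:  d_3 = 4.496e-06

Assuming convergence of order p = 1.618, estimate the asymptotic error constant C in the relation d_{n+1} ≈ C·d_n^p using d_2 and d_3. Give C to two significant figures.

2.9

C ≈ d_3 / d_2^1.618
  = 4.496e-06 / (2.582e-04)^1.618
  = 4.496e-06 / 1.56511e-06 ≈ 2.8726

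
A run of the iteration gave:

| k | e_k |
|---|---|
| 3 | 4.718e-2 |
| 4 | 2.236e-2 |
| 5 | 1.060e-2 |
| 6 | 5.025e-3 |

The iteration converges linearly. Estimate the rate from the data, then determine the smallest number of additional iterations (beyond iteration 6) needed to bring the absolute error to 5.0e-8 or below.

Rate ρ ≈ e_6/e_5 = 5.025e-3/1.060e-2 = 0.4741.
After j more steps, e_{6+j} ≈ 5.025e-3·ρ^j; need ρ^j ≤ 5.0e-8/5.025e-3 = 9.95025e-06.
j ≥ ln(9.95025e-06)/ln(0.4741) = -11.5179/-0.74634 = 15.433.
So 16 more iterations are needed.

16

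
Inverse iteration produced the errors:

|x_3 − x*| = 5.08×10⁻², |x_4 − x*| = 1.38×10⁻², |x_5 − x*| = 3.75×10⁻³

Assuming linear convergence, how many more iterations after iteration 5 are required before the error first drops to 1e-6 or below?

7

Rate ρ ≈ |x_5 − x*|/|x_4 − x*| = 3.75×10⁻³/1.38×10⁻² = 0.2717.
After j more steps, |x_{5+j} − x*| ≈ 3.75×10⁻³·ρ^j; need ρ^j ≤ 1e-6/3.75×10⁻³ = 0.000266667.
j ≥ ln(0.000266667)/ln(0.2717) = -8.2295/-1.30306 = 6.316.
So 7 more iterations are needed.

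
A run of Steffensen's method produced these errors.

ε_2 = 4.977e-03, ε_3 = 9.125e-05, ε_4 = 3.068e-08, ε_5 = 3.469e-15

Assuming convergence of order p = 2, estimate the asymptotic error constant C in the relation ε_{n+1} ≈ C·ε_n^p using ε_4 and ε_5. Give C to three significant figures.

3.69

C ≈ ε_5 / ε_4^2
  = 3.469e-15 / (3.068e-08)^2
  = 3.469e-15 / 9.41262e-16 ≈ 3.6855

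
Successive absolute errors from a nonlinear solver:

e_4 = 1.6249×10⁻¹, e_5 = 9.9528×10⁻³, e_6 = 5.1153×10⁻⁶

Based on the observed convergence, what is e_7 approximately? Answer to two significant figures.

6.2e-15

First estimate the order: p ≈ ln(e_6/e_5) / ln(e_5/e_4) = ln(5.1153×10⁻⁶/9.9528×10⁻³)/ln(9.9528×10⁻³/1.6249×10⁻¹) = ln(0.000513956)/ln(0.0612518) ≈ 2.7118.
Then e_7 ≈ e_6·(e_6/e_5)^p = 5.1153×10⁻⁶·(0.000513956)^2.7118 = 5.1153×10⁻⁶·1.20417e-09 ≈ 6.16e-15.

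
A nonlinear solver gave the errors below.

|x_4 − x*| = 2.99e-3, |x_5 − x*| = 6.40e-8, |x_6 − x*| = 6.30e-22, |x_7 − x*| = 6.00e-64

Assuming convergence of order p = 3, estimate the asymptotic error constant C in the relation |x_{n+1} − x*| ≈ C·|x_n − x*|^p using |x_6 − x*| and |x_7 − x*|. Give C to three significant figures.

C ≈ |x_7 − x*| / |x_6 − x*|^3
  = 6.00e-64 / (6.30e-22)^3
  = 6.00e-64 / 2.50047e-64 ≈ 2.3995

2.40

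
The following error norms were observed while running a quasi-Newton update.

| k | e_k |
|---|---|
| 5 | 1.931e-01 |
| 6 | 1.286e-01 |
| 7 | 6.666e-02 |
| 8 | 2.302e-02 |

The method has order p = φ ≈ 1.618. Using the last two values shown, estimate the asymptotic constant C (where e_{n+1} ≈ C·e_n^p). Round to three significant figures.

C ≈ e_8 / e_7^1.618
  = 2.302e-02 / (6.666e-02)^1.618
  = 2.302e-02 / 0.012503 ≈ 1.8412

1.84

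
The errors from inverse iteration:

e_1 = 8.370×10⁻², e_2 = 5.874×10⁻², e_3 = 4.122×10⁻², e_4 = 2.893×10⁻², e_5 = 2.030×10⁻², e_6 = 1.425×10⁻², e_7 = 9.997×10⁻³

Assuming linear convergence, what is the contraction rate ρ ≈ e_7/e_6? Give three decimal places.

ρ ≈ e_7/e_6 = 9.997×10⁻³/1.425×10⁻² = 0.70154

0.702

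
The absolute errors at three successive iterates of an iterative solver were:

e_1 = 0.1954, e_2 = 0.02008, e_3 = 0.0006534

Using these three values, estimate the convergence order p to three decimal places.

1.505

p ≈ ln(e_3/e_2) / ln(e_2/e_1)
  = ln(0.0006534/0.02008) / ln(0.02008/0.1954)
  = ln(0.0325398) / ln(0.102764)
  = -3.425291 / -2.275320 ≈ 1.505411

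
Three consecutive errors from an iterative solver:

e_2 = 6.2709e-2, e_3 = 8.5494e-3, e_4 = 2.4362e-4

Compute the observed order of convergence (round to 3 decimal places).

1.786

p ≈ ln(e_4/e_3) / ln(e_3/e_2)
  = ln(2.4362e-4/8.5494e-3) / ln(8.5494e-3/6.2709e-2)
  = ln(0.0284956) / ln(0.136334)
  = -3.558006 / -1.992648 ≈ 1.785567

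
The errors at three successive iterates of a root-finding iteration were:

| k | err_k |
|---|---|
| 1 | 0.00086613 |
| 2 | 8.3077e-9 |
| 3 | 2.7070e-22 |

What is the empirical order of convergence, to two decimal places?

p ≈ ln(err_3/err_2) / ln(err_2/err_1)
  = ln(2.7070e-22/8.3077e-9) / ln(8.3077e-9/0.00086613)
  = ln(3.25842e-14) / ln(9.59175e-06)
  = -31.05495 / -11.55461 ≈ 2.68767

2.69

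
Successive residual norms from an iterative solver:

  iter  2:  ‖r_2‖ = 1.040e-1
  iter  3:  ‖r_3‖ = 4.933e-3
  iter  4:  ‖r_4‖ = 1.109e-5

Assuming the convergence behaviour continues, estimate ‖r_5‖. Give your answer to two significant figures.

First estimate the order: p ≈ ln(‖r_4‖/‖r_3‖) / ln(‖r_3‖/‖r_2‖) = ln(1.109e-5/4.933e-3)/ln(4.933e-3/1.040e-1) = ln(0.00224812)/ln(0.0474327) ≈ 2.0003.
Then ‖r_5‖ ≈ ‖r_4‖·(‖r_4‖/‖r_3‖)^p = 1.109e-5·(0.00224812)^2.0003 = 1.109e-5·5.04481e-06 ≈ 5.595e-11.

5.6e-11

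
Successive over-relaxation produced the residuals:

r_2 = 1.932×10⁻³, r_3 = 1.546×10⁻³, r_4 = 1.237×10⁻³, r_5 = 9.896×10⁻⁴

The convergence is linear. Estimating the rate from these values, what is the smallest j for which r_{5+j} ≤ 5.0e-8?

Rate ρ ≈ r_5/r_4 = 9.896×10⁻⁴/1.237×10⁻³ = 0.8000.
After j more steps, r_{5+j} ≈ 9.896×10⁻⁴·ρ^j; need ρ^j ≤ 5.0e-8/9.896×10⁻⁴ = 5.05255e-05.
j ≥ ln(5.05255e-05)/ln(0.8000) = -9.8930/-0.22314 = 44.335.
So 45 more iterations are needed.

45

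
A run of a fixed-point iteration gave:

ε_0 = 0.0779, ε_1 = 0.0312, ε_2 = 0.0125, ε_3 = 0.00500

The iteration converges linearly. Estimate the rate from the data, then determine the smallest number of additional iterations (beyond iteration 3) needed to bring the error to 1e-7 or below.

12

Rate ρ ≈ ε_3/ε_2 = 0.00500/0.0125 = 0.4000.
After j more steps, ε_{3+j} ≈ 0.00500·ρ^j; need ρ^j ≤ 1e-7/0.00500 = 2e-05.
j ≥ ln(2e-05)/ln(0.4000) = -10.8198/-0.91629 = 11.808.
So 12 more iterations are needed.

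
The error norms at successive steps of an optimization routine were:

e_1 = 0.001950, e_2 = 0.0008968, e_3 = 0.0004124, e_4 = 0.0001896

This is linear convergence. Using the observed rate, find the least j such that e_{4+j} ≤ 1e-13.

28

Rate ρ ≈ e_4/e_3 = 0.0001896/0.0004124 = 0.4597.
After j more steps, e_{4+j} ≈ 0.0001896·ρ^j; need ρ^j ≤ 1e-13/0.0001896 = 5.27426e-10.
j ≥ ln(5.27426e-10)/ln(0.4597) = -21.3630/-0.77718 = 27.488.
So 28 more iterations are needed.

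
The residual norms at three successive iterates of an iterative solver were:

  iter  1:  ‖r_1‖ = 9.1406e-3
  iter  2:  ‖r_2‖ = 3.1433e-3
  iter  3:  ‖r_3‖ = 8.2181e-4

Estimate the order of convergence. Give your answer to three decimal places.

1.257

p ≈ ln(‖r_3‖/‖r_2‖) / ln(‖r_2‖/‖r_1‖)
  = ln(8.2181e-4/3.1433e-3) / ln(3.1433e-3/9.1406e-3)
  = ln(0.261448) / ln(0.343883)
  = -1.341520 / -1.067454 ≈ 1.256747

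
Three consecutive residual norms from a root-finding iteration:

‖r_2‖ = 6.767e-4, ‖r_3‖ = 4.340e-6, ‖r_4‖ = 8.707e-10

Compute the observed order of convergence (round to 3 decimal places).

1.686

p ≈ ln(‖r_4‖/‖r_3‖) / ln(‖r_3‖/‖r_2‖)
  = ln(8.707e-10/4.340e-6) / ln(4.340e-6/6.767e-4)
  = ln(0.000200622) / ln(0.00641348)
  = -8.514088 / -5.049353 ≈ 1.686174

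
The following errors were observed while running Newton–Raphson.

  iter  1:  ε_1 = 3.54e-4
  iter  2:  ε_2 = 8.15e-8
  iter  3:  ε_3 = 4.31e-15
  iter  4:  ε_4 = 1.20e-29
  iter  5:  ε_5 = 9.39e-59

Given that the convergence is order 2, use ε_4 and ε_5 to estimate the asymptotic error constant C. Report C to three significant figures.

C ≈ ε_5 / ε_4^2
  = 9.39e-59 / (1.20e-29)^2
  = 9.39e-59 / 1.44e-58 ≈ 0.65208

0.652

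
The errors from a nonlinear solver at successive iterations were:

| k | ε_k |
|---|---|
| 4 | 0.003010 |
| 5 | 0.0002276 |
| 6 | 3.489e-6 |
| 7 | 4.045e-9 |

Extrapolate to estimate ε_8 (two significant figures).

7.2e-14

First estimate the order: p ≈ ln(ε_7/ε_6) / ln(ε_6/ε_5) = ln(4.045e-9/3.489e-6)/ln(3.489e-6/0.0002276) = ln(0.00115936)/ln(0.0153295) ≈ 1.6180.
Then ε_8 ≈ ε_7·(ε_7/ε_6)^p = 4.045e-9·(0.00115936)^1.6180 = 4.045e-9·1.77789e-05 ≈ 7.192e-14.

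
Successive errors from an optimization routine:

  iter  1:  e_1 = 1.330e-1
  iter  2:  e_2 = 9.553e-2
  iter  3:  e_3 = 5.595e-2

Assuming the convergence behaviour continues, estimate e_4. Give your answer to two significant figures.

2.4e-2

First estimate the order: p ≈ ln(e_3/e_2) / ln(e_2/e_1) = ln(5.595e-2/9.553e-2)/ln(9.553e-2/1.330e-1) = ln(0.58568)/ln(0.718271) ≈ 1.6167.
Then e_4 ≈ e_3·(e_3/e_2)^p = 5.595e-2·(0.58568)^1.6167 = 5.595e-2·0.421092 ≈ 0.02356.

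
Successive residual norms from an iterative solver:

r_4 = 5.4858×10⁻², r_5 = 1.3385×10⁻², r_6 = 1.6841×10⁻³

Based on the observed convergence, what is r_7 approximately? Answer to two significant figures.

8.0e-5

First estimate the order: p ≈ ln(r_6/r_5) / ln(r_5/r_4) = ln(1.6841×10⁻³/1.3385×10⁻²)/ln(1.3385×10⁻²/5.4858×10⁻²) = ln(0.12582)/ln(0.243994) ≈ 1.4695.
Then r_7 ≈ r_6·(r_6/r_5)^p = 1.6841×10⁻³·(0.12582)^1.4695 = 1.6841×10⁻³·0.0475425 ≈ 8.007e-05.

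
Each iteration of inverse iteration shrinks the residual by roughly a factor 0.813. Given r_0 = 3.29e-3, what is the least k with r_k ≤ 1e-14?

After k steps, r_k ≈ 3.29e-3·0.813^k.
Need 0.813^k ≤ 1e-14/3.29e-3 = 3.03951e-12.
k ≥ ln(3.03951e-12)/ln(0.813) = -26.5193/-0.20702 = 128.100.
Smallest integer k = 129.

129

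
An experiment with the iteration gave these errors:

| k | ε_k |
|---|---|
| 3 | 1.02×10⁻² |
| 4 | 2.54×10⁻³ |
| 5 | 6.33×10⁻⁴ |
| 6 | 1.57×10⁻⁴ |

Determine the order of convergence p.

Consecutive ratios: ε_6/ε_5 = 1.57×10⁻⁴/6.33×10⁻⁴ = 0.248025, ε_5/ε_4 = 6.33×10⁻⁴/2.54×10⁻³ = 0.249213.
p ≈ ln(0.248025)/ln(0.249213) = -1.3942/-1.3894 ≈ 1.00.
So the convergence is linear (order 1).

1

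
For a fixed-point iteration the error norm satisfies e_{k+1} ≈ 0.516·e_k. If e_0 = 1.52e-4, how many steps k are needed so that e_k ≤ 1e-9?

After k steps, e_k ≈ 1.52e-4·0.516^k.
Need 0.516^k ≤ 1e-9/1.52e-4 = 6.57895e-06.
k ≥ ln(6.57895e-06)/ln(0.516) = -11.9316/-0.66165 = 18.033.
Smallest integer k = 19.

19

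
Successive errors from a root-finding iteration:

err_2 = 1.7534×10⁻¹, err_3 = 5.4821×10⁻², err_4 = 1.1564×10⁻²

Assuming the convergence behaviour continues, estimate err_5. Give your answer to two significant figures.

First estimate the order: p ≈ ln(err_4/err_3) / ln(err_3/err_2) = ln(1.1564×10⁻²/5.4821×10⁻²)/ln(5.4821×10⁻²/1.7534×10⁻¹) = ln(0.210941)/ln(0.312655) ≈ 1.3385.
Then err_5 ≈ err_4·(err_4/err_3)^p = 1.1564×10⁻²·(0.210941)^1.3385 = 1.1564×10⁻²·0.124563 ≈ 0.00144.

1.4e-3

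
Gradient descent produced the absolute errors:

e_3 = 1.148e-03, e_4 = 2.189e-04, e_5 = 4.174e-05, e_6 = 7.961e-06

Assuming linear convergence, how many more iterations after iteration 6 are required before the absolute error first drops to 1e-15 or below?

Rate ρ ≈ e_6/e_5 = 7.961e-06/4.174e-05 = 0.1907.
After j more steps, e_{6+j} ≈ 7.961e-06·ρ^j; need ρ^j ≤ 1e-15/7.961e-06 = 1.25612e-10.
j ≥ ln(1.25612e-10)/ln(0.1907) = -22.7978/-1.65705 = 13.758.
So 14 more iterations are needed.

14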